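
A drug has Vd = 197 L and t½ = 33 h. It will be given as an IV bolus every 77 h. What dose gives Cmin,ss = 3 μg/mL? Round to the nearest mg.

τ/t½ = 77/33 ≈ 2.3333, so f = (1/2)^(77/33) ≈ 0.198425.
Cmin,ss = (D/Vd)·f/(1−f), so D = Cmin,ss·Vd·(1−f)/f.
D = 3 × 197 × (1−f)/f ≈ 3 × 197 × 4.03969 ≈ 2387.46 mg.

2387 mg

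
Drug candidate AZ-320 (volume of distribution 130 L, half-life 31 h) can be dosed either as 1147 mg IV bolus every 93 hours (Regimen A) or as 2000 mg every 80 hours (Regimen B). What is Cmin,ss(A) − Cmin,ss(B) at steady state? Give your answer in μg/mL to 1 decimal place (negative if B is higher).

Regimen A: f = (1/2)^(93/31) ≈ 0.1250; Cmin,ss = (1147/130)·f/(1−f) ≈ 1.260 μg/mL.
Regimen B: f = (1/2)^(80/31) ≈ 0.1672; Cmin,ss = (2000/130)·f/(1−f) ≈ 3.089 μg/mL.
Difference ≈ 1.260 − 3.089 ≈ -1.829 μg/mL.

-1.8 μg/mL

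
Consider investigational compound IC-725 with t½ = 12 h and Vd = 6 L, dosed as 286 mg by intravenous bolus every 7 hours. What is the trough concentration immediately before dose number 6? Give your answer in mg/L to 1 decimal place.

83.0 mg/L

f = (1/2)^(τ/t½) = (1/2)^(7/12) ≈ 0.6674.
C₀ = D/Vd = 286/6 ≈ 47.667 mg/L.
Before the 6th dose, 5 doses have been given. Superposition: Cmin = C₀·(f + f² + … + f^5).
≈ 47.667 × (0.6674 + 0.4454 + 0.2973 + 0.1984 + 0.1324) ≈ 47.667 × 1.7409 ≈ 82.983 mg/L.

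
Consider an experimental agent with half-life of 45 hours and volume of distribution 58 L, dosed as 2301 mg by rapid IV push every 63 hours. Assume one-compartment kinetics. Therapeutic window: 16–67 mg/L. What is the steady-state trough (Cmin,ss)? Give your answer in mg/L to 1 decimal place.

Over one 63-h interval, 63/45 ≈ 1.4 half-lives elapse, leaving f ≈ 0.3789 of each dose.
Each bolus raises the concentration by D/Vd = 2301/58 ≈ 39.672 mg/L.
Steady-state trough Cmin,ss = C₀·f/(1−f) ≈ 39.672 × 0.3789/0.6211 ≈ 24.202 mg/L.
Trough 24.2 mg/L vs MEC 16 mg/L: adequate.

24.2 mg/L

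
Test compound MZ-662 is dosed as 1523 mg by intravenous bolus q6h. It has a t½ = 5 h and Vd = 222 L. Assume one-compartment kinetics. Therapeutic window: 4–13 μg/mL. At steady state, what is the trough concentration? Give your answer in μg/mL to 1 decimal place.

5.3 μg/mL

Over one 6-h interval, 6/5 ≈ 1.2 half-lives elapse, leaving f ≈ 0.4353 of each dose.
Single-dose peak C₀ = D/Vd = 1523/222 ≈ 6.860 μg/mL.
Steady-state trough Cmin,ss = C₀·f/(1−f) ≈ 6.860 × 0.4353/0.5647 ≈ 5.288 μg/mL.
Trough 5.3 μg/mL vs MEC 4 μg/mL: adequate.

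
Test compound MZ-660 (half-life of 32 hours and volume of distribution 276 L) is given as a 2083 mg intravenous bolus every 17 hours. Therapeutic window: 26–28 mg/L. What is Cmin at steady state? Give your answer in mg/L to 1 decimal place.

Over one 17-h interval, 17/32 ≈ 0.53125 half-lives elapse, leaving f ≈ 0.6920 of each dose.
Accumulation ratio R = 1/(1 − f) ≈ 1/0.3080 ≈ 3.2468.
Single-dose peak C₀ = D/Vd = 2083/276 ≈ 7.547 mg/L.
Steady-state peak Cmax,ss = C₀·R ≈ 7.547 × 3.2468 ≈ 24.504 mg/L.
Steady-state trough Cmin,ss = Cmax,ss·f ≈ 24.504 × 0.6920 ≈ 16.957 mg/L.
Trough 17.0 mg/L vs MEC 26 mg/L: subtherapeutic.

17.0 mg/L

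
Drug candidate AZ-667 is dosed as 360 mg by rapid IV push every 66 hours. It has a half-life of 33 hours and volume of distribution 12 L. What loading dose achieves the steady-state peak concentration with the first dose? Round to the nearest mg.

480 mg

f = (1/2)^(66/33) ≈ 0.250000; accumulation ratio R = 1/(1−f) ≈ 1.33333.
Loading dose to hit Cmax,ss on first dose: D_load = D_maint·R ≈ 360 × 1.33333 ≈ 480.00 mg.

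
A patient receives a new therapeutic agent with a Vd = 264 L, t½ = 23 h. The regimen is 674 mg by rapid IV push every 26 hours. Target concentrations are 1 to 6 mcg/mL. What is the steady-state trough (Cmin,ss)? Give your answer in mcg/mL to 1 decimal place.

2.1 mcg/mL

Over one 26-h interval, 26/23 ≈ 1.1304 half-lives elapse, leaving f ≈ 0.4568 of each dose.
Accumulation ratio R = 1/(1 − f) ≈ 1/0.5432 ≈ 1.8409.
Single-dose peak C₀ = D/Vd = 674/264 ≈ 2.553 mcg/mL.
Steady-state peak Cmax,ss = C₀·R ≈ 2.553 × 1.8409 ≈ 4.700 mcg/mL.
Steady-state trough Cmin,ss = Cmax,ss·f ≈ 4.700 × 0.4568 ≈ 2.147 mcg/mL.
Trough 2.1 mcg/mL vs MEC 1 mcg/mL: adequate.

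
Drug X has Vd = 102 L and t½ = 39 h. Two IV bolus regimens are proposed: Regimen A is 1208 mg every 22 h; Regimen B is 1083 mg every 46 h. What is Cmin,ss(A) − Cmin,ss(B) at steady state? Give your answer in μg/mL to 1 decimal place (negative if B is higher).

16.4 μg/mL

Regimen A: f = (1/2)^(22/39) ≈ 0.6764; Cmin,ss = (1208/102)·f/(1−f) ≈ 24.755 μg/mL.
Regimen B: f = (1/2)^(46/39) ≈ 0.4415; Cmin,ss = (1083/102)·f/(1−f) ≈ 8.393 μg/mL.
Difference ≈ 24.755 − 8.393 ≈ 16.362 μg/mL.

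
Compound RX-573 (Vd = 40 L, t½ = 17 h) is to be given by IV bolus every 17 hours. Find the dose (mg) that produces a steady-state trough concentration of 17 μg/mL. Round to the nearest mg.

680 mg

τ/t½ = 17/17 ≈ 1, so f = (1/2)^(17/17) ≈ 0.500000.
Cmin,ss = (D/Vd)·f/(1−f), so D = Cmin,ss·Vd·(1−f)/f.
D = 17 × 40 × (1−f)/f ≈ 17 × 40 × 1.00000 ≈ 680.00 mg.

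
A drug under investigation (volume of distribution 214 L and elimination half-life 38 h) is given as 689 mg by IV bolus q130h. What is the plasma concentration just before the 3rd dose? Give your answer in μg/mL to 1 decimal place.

0.3 μg/mL

f = (1/2)^(τ/t½) = (1/2)^(130/38) ≈ 0.0934.
C₀ = D/Vd = 689/214 ≈ 3.220 μg/mL.
Before the 3rd dose, 2 doses have been given. Superposition: Cmin = C₀·(f + f²).
≈ 3.220 × (0.0934 + 0.0087) ≈ 3.220 × 0.1021 ≈ 0.329 μg/mL.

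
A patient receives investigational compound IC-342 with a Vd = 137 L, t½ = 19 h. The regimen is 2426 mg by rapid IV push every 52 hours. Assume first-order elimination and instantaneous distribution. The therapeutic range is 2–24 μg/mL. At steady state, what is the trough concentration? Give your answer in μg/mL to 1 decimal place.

Over one 52-h interval, 52/19 ≈ 2.7368 half-lives elapse, leaving f ≈ 0.1500 of each dose.
Accumulation ratio R = 1/(1 − f) ≈ 1/0.8500 ≈ 1.1765.
Each bolus raises the concentration by D/Vd = 2426/137 ≈ 17.708 μg/mL.
Cmax,ss = C₀/(1 − f) ≈ 17.708/0.8500 ≈ 20.833 μg/mL.
Steady-state trough Cmin,ss = Cmax,ss·f ≈ 20.833 × 0.1500 ≈ 3.125 μg/mL.
Trough 3.1 μg/mL vs MEC 2 μg/mL: adequate.

3.1 μg/mL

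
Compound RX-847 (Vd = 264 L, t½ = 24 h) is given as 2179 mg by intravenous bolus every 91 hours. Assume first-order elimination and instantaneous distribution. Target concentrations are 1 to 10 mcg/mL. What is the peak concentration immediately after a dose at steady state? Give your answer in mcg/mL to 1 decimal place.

Over one 91-h interval, 91/24 ≈ 3.7917 half-lives elapse, leaving f ≈ 0.0722 of each dose.
At steady state, accumulation factor R = 1/(1 − e^(−kτ)) ≈ 1.0778.
Single-dose peak C₀ = D/Vd = 2179/264 ≈ 8.254 mcg/mL.
Cmax,ss = C₀/(1 − f) ≈ 8.254/0.9278 ≈ 8.896 mcg/mL.
Peak 8.9 mcg/mL vs MTC 10 mcg/mL: below toxic threshold.

8.9 mcg/mL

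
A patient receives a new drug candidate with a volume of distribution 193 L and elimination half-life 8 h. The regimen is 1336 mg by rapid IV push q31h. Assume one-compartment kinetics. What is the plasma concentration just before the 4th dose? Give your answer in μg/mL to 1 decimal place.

0.5 μg/mL

f = (1/2)^(τ/t½) = (1/2)^(31/8) ≈ 0.0682.
C₀ = D/Vd = 1336/193 ≈ 6.922 μg/mL.
Before the 4th dose, 3 doses have been given. Superposition: Cmin = C₀·(f + f² + … + f^3).
≈ 6.922 × (0.0682 + 0.0047 + 0.0003) ≈ 6.922 × 0.0732 ≈ 0.507 μg/mL.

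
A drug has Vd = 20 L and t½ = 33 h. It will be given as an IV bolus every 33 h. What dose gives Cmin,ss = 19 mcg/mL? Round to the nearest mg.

τ/t½ = 33/33 ≈ 1, so f = (1/2)^(33/33) ≈ 0.500000.
Cmin,ss = (D/Vd)·f/(1−f), so D = Cmin,ss·Vd·(1−f)/f.
D = 19 × 20 × (1−f)/f ≈ 19 × 20 × 1.00000 ≈ 380.00 mg.

380 mg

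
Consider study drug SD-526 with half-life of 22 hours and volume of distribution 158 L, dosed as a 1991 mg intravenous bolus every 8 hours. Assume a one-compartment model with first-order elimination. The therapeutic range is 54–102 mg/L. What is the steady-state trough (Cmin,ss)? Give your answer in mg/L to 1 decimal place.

k = ln2/t½ = ln2/22 ≈ 0.031507 h⁻¹; fraction remaining f = e^(−kτ) = e^(−0.031507×8) ≈ 0.7772.
At steady state, accumulation factor R = 1/(1 − e^(−kτ)) ≈ 4.4883.
Single-dose peak C₀ = D/Vd = 1991/158 ≈ 12.601 mg/L.
Steady-state peak Cmax,ss = C₀·R ≈ 12.601 × 4.4883 ≈ 56.557 mg/L.
Steady-state trough Cmin,ss = Cmax,ss·f ≈ 56.557 × 0.7772 ≈ 43.956 mg/L.
Trough 44.0 mg/L vs MEC 54 mg/L: subtherapeutic.

44.0 mg/L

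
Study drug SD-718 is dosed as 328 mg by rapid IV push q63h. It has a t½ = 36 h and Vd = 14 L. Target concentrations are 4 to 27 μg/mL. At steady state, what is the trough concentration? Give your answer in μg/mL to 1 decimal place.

9.9 μg/mL

Over one 63-h interval, 63/36 ≈ 1.75 half-lives elapse, leaving f ≈ 0.2973 of each dose.
Accumulation ratio R = 1/(1 − f) ≈ 1/0.7027 ≈ 1.4231.
Each bolus raises the concentration by D/Vd = 328/14 ≈ 23.429 μg/mL.
Steady-state peak Cmax,ss = C₀·R ≈ 23.429 × 1.4231 ≈ 33.342 μg/mL.
One interval later, Cmin,ss = Cmax,ss·e^(−kτ) ≈ 33.342 × 0.2973 ≈ 9.913 μg/mL.
Trough 9.9 μg/mL vs MEC 4 μg/mL: adequate.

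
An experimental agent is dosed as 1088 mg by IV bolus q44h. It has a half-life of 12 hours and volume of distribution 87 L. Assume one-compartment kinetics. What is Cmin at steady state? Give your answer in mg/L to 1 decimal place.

k = ln2/t½ = ln2/12 ≈ 0.057762 h⁻¹; fraction remaining f = e^(−kτ) = e^(−0.057762×44) ≈ 0.0787.
At steady state, accumulation factor R = 1/(1 − e^(−kτ)) ≈ 1.0854.
Each bolus raises the concentration by D/Vd = 1088/87 ≈ 12.506 mg/L.
Cmax,ss = C₀/(1 − f) ≈ 12.506/0.9213 ≈ 13.574 mg/L.
Steady-state trough Cmin,ss = Cmax,ss·f ≈ 13.574 × 0.0787 ≈ 1.068 mg/L.

1.1 mg/L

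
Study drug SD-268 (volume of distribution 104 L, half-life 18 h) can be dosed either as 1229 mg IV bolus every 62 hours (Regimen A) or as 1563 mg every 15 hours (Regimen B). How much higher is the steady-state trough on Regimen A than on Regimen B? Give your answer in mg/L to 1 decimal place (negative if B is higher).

-18.0 mg/L

Regimen A: f = (1/2)^(62/18) ≈ 0.0919; Cmin,ss = (1229/104)·f/(1−f) ≈ 1.196 mg/L.
Regimen B: f = (1/2)^(15/18) ≈ 0.5612; Cmin,ss = (1563/104)·f/(1−f) ≈ 19.221 mg/L.
Difference ≈ 1.196 − 19.221 ≈ -18.025 mg/L.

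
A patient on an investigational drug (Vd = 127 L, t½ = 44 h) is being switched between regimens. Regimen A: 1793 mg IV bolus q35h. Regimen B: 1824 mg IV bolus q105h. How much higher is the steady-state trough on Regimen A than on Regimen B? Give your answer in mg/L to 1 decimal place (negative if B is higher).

Regimen A: f = (1/2)^(35/44) ≈ 0.5762; Cmin,ss = (1793/127)·f/(1−f) ≈ 19.195 mg/L.
Regimen B: f = (1/2)^(105/44) ≈ 0.1913; Cmin,ss = (1824/127)·f/(1−f) ≈ 3.397 mg/L.
Difference ≈ 19.195 − 3.397 ≈ 15.798 mg/L.

15.8 mg/L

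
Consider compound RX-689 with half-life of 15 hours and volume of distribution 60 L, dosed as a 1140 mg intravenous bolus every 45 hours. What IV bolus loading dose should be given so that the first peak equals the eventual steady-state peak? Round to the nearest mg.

f = (1/2)^(45/15) ≈ 0.125000; accumulation ratio R = 1/(1−f) ≈ 1.14286.
Loading dose to hit Cmax,ss on first dose: D_load = D_maint·R ≈ 1140 × 1.14286 ≈ 1302.86 mg.

1303 mg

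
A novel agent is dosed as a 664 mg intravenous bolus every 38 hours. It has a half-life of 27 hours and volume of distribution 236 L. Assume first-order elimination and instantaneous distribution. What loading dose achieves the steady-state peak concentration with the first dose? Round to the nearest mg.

f = (1/2)^(38/27) ≈ 0.376989; accumulation ratio R = 1/(1−f) ≈ 1.60511.
Loading dose to hit Cmax,ss on first dose: D_load = D_maint·R ≈ 664 × 1.60511 ≈ 1065.79 mg.

1066 mg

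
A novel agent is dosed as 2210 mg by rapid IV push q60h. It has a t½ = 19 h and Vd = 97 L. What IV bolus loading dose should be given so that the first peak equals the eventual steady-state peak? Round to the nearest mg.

f = (1/2)^(60/19) ≈ 0.112042; accumulation ratio R = 1/(1−f) ≈ 1.12618.
Loading dose to hit Cmax,ss on first dose: D_load = D_maint·R ≈ 2210 × 1.12618 ≈ 2488.86 mg.

2489 mg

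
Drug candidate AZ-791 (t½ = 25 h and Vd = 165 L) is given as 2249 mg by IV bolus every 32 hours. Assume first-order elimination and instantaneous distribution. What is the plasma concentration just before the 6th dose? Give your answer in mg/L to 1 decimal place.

f = (1/2)^(τ/t½) = (1/2)^(32/25) ≈ 0.4118.
C₀ = D/Vd = 2249/165 ≈ 13.630 mg/L.
Before the 6th dose, 5 doses have been given. Superposition: Cmin = C₀·(f + f² + … + f^5).
≈ 13.630 × (0.4118 + 0.1696 + 0.0698 + 0.0288 + 0.0118) ≈ 13.630 × 0.6918 ≈ 9.429 mg/L.

9.4 mg/L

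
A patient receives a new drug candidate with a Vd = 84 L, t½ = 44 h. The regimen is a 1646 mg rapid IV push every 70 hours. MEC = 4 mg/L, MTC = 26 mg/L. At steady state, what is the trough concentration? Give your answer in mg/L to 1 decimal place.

Over one 70-h interval, 70/44 ≈ 1.5909 half-lives elapse, leaving f ≈ 0.3320 of each dose.
Accumulation ratio R = 1/(1 − f) ≈ 1/0.6680 ≈ 1.4970.
Each bolus raises the concentration by D/Vd = 1646/84 ≈ 19.595 mg/L.
Cmax,ss = C₀/(1 − f) ≈ 19.595/0.6680 ≈ 29.334 mg/L.
One interval later, Cmin,ss = Cmax,ss·e^(−kτ) ≈ 29.334 × 0.3320 ≈ 9.739 mg/L.
Trough 9.7 mg/L vs MEC 4 mg/L: adequate.

9.7 mg/L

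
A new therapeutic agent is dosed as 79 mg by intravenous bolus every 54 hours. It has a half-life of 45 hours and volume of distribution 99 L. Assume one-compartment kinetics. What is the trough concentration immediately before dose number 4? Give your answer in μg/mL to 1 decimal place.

f = (1/2)^(τ/t½) = (1/2)^(54/45) ≈ 0.4353.
C₀ = D/Vd = 79/99 ≈ 0.798 μg/mL.
Before the 4th dose, 3 doses have been given. Superposition: Cmin = C₀·(f + f² + … + f^3).
≈ 0.798 × (0.4353 + 0.1895 + 0.0825) ≈ 0.798 × 0.7073 ≈ 0.564 μg/mL.

0.6 μg/mL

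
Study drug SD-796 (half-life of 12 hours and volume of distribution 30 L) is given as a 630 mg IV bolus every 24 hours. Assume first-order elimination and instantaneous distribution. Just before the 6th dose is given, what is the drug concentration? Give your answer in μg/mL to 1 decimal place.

f = (1/2)^(τ/t½) = (1/2)^(24/12) ≈ 0.2500.
C₀ = D/Vd = 630/30 ≈ 21.000 μg/mL.
Before the 6th dose, 5 doses have been given. Superposition: Cmin = C₀·(f + f² + … + f^5).
≈ 21.000 × (0.2500 + 0.0625 + 0.0156 + 0.0039 + 0.0010) ≈ 21.000 × 0.3330 ≈ 6.993 μg/mL.

7.0 μg/mL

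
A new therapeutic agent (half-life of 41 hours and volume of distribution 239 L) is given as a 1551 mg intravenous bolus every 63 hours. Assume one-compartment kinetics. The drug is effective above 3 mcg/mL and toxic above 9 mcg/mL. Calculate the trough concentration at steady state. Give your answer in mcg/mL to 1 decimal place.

3.4 mcg/mL

τ/t½ = 63/41 ≈ 1.5366, so fraction remaining f = (1/2)^(63/41) ≈ 0.3447.
Accumulation ratio R = 1/(1 − f) ≈ 1/0.6553 ≈ 1.5260.
Each bolus raises the concentration by D/Vd = 1551/239 ≈ 6.490 mcg/mL.
Cmax,ss = C₀/(1 − f) ≈ 6.490/0.6553 ≈ 9.904 mcg/mL.
Steady-state trough Cmin,ss = Cmax,ss·f ≈ 9.904 × 0.3447 ≈ 3.414 mcg/mL.
Trough 3.4 mcg/mL vs MEC 3 mcg/mL: adequate.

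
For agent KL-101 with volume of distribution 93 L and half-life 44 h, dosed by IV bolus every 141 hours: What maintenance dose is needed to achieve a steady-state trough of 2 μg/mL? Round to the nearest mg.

1529 mg

τ/t½ = 141/44 ≈ 3.2045, so f = (1/2)^(141/44) ≈ 0.108477.
Cmin,ss = (D/Vd)·f/(1−f), so D = Cmin,ss·Vd·(1−f)/f.
D = 2 × 93 × (1−f)/f ≈ 2 × 93 × 8.21854 ≈ 1528.65 mg.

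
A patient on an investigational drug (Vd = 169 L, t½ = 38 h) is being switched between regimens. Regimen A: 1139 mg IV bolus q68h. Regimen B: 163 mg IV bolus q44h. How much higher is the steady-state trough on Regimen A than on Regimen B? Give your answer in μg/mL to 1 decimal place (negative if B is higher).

2.0 μg/mL

Regimen A: f = (1/2)^(68/38) ≈ 0.2893; Cmin,ss = (1139/169)·f/(1−f) ≈ 2.743 μg/mL.
Regimen B: f = (1/2)^(44/38) ≈ 0.4482; Cmin,ss = (163/169)·f/(1−f) ≈ 0.783 μg/mL.
Difference ≈ 2.743 − 0.783 ≈ 1.960 μg/mL.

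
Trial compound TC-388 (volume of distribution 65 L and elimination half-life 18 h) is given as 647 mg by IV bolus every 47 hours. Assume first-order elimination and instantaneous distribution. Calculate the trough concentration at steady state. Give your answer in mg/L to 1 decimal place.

1.9 mg/L

τ/t½ = 47/18 ≈ 2.6111, so fraction remaining f = (1/2)^(47/18) ≈ 0.1637.
At steady state, accumulation factor R = 1/(1 − e^(−kτ)) ≈ 1.1957.
Single-dose peak C₀ = D/Vd = 647/65 ≈ 9.954 mg/L.
Steady-state peak Cmax,ss = C₀·R ≈ 9.954 × 1.1957 ≈ 11.902 mg/L.
One interval later, Cmin,ss = Cmax,ss·e^(−kτ) ≈ 11.902 × 0.1637 ≈ 1.948 mg/L.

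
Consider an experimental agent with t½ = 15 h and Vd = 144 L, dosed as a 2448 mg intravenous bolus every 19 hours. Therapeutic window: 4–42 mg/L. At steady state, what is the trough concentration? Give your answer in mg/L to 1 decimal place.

12.1 mg/L

Over one 19-h interval, 19/15 ≈ 1.2667 half-lives elapse, leaving f ≈ 0.4156 of each dose.
Single-dose peak C₀ = D/Vd = 2448/144 ≈ 17.000 mg/L.
Steady-state trough Cmin,ss = C₀·f/(1−f) ≈ 17.000 × 0.4156/0.5844 ≈ 12.090 mg/L.
Trough 12.1 mg/L vs MEC 4 mg/L: adequate.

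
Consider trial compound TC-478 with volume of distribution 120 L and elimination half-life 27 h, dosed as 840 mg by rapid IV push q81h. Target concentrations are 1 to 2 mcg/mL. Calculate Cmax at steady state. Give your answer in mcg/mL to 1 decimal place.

τ = 81 h = 3 half-lives, so f = (1/2)^3 = 0.125.
At steady state, R = 1/(1 − 0.125) = 8/7.
Single-dose peak C₀ = D/Vd = 840/120 = 7 mcg/mL.
Steady-state peak Cmax,ss = C₀·R = 7 × 8/7 ≈ 8.000 mcg/mL.
Peak 8.0 mcg/mL vs MTC 2 mcg/mL: exceeds toxic threshold.

8.0 mcg/mL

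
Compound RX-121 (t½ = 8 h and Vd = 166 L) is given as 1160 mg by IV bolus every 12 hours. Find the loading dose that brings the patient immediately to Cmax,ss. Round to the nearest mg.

1794 mg

f = (1/2)^(12/8) ≈ 0.353553; accumulation ratio R = 1/(1−f) ≈ 1.54692.
Loading dose to hit Cmax,ss on first dose: D_load = D_maint·R ≈ 1160 × 1.54692 ≈ 1794.43 mg.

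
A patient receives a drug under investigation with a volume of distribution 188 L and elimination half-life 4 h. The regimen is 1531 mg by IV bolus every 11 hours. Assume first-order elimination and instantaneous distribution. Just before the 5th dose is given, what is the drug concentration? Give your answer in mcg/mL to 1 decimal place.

f = (1/2)^(τ/t½) = (1/2)^(11/4) ≈ 0.1487.
C₀ = D/Vd = 1531/188 ≈ 8.144 mcg/mL.
Before the 5th dose, 4 doses have been given. Superposition: Cmin = C₀·(f + f² + … + f^4).
≈ 8.144 × (0.1487 + 0.0221 + 0.0033 + 0.0005) ≈ 8.144 × 0.1746 ≈ 1.422 mcg/mL.

1.4 mcg/mL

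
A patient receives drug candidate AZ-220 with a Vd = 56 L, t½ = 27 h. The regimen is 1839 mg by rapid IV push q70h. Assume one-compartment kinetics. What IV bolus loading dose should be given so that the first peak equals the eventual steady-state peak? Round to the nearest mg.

f = (1/2)^(70/27) ≈ 0.165788; accumulation ratio R = 1/(1−f) ≈ 1.19874.
Loading dose to hit Cmax,ss on first dose: D_load = D_maint·R ≈ 1839 × 1.19874 ≈ 2204.48 mg.

2204 mg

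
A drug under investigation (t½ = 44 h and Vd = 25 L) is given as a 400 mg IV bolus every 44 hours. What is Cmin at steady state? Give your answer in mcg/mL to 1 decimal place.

The dosing interval is 1 half-life, so f = 2^(−1) = 0.5.
Accumulation ratio R = 1/(1 − f) = 1/0.5 = 2/1.
Single-dose peak C₀ = D/Vd = 400/25 = 16 mcg/mL.
Steady-state peak Cmax,ss = C₀·R = 16 × 2/1 ≈ 32.000 mcg/mL.
Steady-state trough Cmin,ss = Cmax,ss·f ≈ 32.000 × 0.5 ≈ 16.000 mcg/mL.

16.0 mcg/mL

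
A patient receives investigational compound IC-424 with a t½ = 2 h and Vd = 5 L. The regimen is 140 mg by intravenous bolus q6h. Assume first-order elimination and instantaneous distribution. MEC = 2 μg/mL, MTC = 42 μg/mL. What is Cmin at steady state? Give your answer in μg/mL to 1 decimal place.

The dosing interval is 3 half-lives, so f = 2^(−3) = 0.125.
Accumulation ratio R = 1/(1 − f) = 1/0.875 = 8/7.
Single-dose peak C₀ = D/Vd = 140/5 = 28 μg/mL.
Steady-state peak Cmax,ss = C₀·R = 28 × 8/7 ≈ 32.000 μg/mL.
Steady-state trough Cmin,ss = Cmax,ss·f ≈ 32.000 × 0.125 ≈ 4.000 μg/mL.
Trough 4.0 μg/mL vs MEC 2 μg/mL: adequate.

4.0 μg/mL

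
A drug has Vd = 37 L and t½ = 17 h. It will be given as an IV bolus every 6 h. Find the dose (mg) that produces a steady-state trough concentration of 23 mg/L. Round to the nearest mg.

236 mg

τ/t½ = 6/17 ≈ 0.35294, so f = (1/2)^(6/17) ≈ 0.782986.
Cmin,ss = (D/Vd)·f/(1−f), so D = Cmin,ss·Vd·(1−f)/f.
D = 23 × 37 × (1−f)/f ≈ 23 × 37 × 0.27716 ≈ 235.86 mg.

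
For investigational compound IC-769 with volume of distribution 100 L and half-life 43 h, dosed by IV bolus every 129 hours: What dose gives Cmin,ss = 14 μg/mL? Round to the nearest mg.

τ/t½ = 129/43 ≈ 3, so f = (1/2)^(129/43) ≈ 0.125000.
Cmin,ss = (D/Vd)·f/(1−f), so D = Cmin,ss·Vd·(1−f)/f.
D = 14 × 100 × (1−f)/f ≈ 14 × 100 × 7.00000 ≈ 9800.00 mg.

9800 mg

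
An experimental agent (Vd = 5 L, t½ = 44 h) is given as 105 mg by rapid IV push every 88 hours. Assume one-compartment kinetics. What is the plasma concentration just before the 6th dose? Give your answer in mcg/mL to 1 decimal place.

7.0 mcg/mL

f = (1/2)^(τ/t½) = (1/2)^(88/44) ≈ 0.2500.
C₀ = D/Vd = 105/5 ≈ 21.000 mcg/mL.
Before the 6th dose, 5 doses have been given. Superposition: Cmin = C₀·(f + f² + … + f^5).
≈ 21.000 × (0.2500 + 0.0625 + 0.0156 + 0.0039 + 0.0010) ≈ 21.000 × 0.3330 ≈ 6.993 mcg/mL.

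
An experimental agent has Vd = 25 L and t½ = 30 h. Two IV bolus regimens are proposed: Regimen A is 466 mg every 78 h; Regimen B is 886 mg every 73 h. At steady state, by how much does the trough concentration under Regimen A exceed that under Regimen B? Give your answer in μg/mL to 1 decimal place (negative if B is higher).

-4.4 μg/mL

Regimen A: f = (1/2)^(78/30) ≈ 0.1649; Cmin,ss = (466/25)·f/(1−f) ≈ 3.681 μg/mL.
Regimen B: f = (1/2)^(73/30) ≈ 0.1851; Cmin,ss = (886/25)·f/(1−f) ≈ 8.050 μg/mL.
Difference ≈ 3.681 − 8.050 ≈ -4.369 μg/mL.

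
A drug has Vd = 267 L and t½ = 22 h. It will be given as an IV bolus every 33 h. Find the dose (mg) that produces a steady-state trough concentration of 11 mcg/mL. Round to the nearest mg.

τ/t½ = 33/22 ≈ 1.5, so f = (1/2)^(33/22) ≈ 0.353553.
Cmin,ss = (D/Vd)·f/(1−f), so D = Cmin,ss·Vd·(1−f)/f.
D = 11 × 267 × (1−f)/f ≈ 11 × 267 × 1.82843 ≈ 5370.10 mg.

5370 mg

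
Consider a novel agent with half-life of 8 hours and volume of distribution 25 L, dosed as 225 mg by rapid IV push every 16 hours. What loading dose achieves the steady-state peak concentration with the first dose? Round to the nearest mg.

f = (1/2)^(16/8) ≈ 0.250000; accumulation ratio R = 1/(1−f) ≈ 1.33333.
Loading dose to hit Cmax,ss on first dose: D_load = D_maint·R ≈ 225 × 1.33333 ≈ 300.00 mg.

300 mg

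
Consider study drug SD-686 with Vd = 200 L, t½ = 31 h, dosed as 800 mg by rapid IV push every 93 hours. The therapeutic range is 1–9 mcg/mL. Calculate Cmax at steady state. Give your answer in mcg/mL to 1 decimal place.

τ = 93 h = 3 half-lives, so f = (1/2)^3 = 0.125.
At steady state, R = 1/(1 − 0.125) = 8/7.
Single-dose peak C₀ = D/Vd = 800/200 = 4 mcg/mL.
Steady-state peak Cmax,ss = C₀·R = 4 × 8/7 ≈ 4.571 mcg/mL.
Peak 4.6 mcg/mL vs MTC 9 mcg/mL: below toxic threshold.

4.6 mcg/mL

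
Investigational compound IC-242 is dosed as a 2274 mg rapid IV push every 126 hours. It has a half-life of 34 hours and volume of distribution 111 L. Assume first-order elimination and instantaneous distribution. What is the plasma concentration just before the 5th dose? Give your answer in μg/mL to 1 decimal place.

1.7 μg/mL

f = (1/2)^(τ/t½) = (1/2)^(126/34) ≈ 0.0766.
C₀ = D/Vd = 2274/111 ≈ 20.486 μg/mL.
Before the 5th dose, 4 doses have been given. Superposition: Cmin = C₀·(f + f² + … + f^4).
≈ 20.486 × (0.0766 + 0.0059 + 0.0004 + 0.0000) ≈ 20.486 × 0.0829 ≈ 1.698 μg/mL.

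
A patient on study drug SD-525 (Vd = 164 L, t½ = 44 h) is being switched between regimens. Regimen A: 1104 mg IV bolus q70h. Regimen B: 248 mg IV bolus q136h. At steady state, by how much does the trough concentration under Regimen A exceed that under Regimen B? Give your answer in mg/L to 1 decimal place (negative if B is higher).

Regimen A: f = (1/2)^(70/44) ≈ 0.3320; Cmin,ss = (1104/164)·f/(1−f) ≈ 3.346 mg/L.
Regimen B: f = (1/2)^(136/44) ≈ 0.1174; Cmin,ss = (248/164)·f/(1−f) ≈ 0.201 mg/L.
Difference ≈ 3.346 − 0.201 ≈ 3.145 mg/L.

3.1 mg/L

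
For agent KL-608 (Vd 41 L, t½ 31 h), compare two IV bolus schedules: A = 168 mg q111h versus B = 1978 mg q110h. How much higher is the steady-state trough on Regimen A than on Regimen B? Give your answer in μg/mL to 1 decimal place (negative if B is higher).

Regimen A: f = (1/2)^(111/31) ≈ 0.0836; Cmin,ss = (168/41)·f/(1−f) ≈ 0.374 μg/mL.
Regimen B: f = (1/2)^(110/31) ≈ 0.0855; Cmin,ss = (1978/41)·f/(1−f) ≈ 4.511 μg/mL.
Difference ≈ 0.374 − 4.511 ≈ -4.137 μg/mL.

-4.1 μg/mL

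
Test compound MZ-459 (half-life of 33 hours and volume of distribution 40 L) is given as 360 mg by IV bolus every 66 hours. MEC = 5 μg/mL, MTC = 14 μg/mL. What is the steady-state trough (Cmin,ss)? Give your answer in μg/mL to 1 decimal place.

The dosing interval is 2 half-lives, so f = 2^(−2) = 0.25.
Accumulation ratio R = 1/(1 − f) = 1/0.75 = 4/3.
Single-dose peak C₀ = D/Vd = 360/40 = 9 μg/mL.
Steady-state peak Cmax,ss = C₀·R = 9 × 4/3 ≈ 12.000 μg/mL.
Steady-state trough Cmin,ss = Cmax,ss·f ≈ 12.000 × 0.25 ≈ 3.000 μg/mL.
Trough 3.0 μg/mL vs MEC 5 μg/mL: subtherapeutic.

3.0 μg/mL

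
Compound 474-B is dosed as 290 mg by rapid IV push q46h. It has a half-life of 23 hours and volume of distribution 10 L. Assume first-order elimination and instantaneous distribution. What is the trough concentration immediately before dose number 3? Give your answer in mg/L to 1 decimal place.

f = (1/2)^(τ/t½) = (1/2)^(46/23) ≈ 0.2500.
C₀ = D/Vd = 290/10 ≈ 29.000 mg/L.
Before the 3rd dose, 2 doses have been given. Superposition: Cmin = C₀·(f + f²).
≈ 29.000 × (0.2500 + 0.0625) ≈ 29.000 × 0.3125 ≈ 9.062 mg/L.

9.1 mg/L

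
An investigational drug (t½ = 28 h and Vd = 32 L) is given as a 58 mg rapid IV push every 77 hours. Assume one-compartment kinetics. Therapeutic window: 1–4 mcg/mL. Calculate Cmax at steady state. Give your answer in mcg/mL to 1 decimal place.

2.1 mcg/mL

τ/t½ = 77/28 ≈ 2.75, so fraction remaining f = (1/2)^(77/28) ≈ 0.1487.
At steady state, accumulation factor R = 1/(1 − e^(−kτ)) ≈ 1.1747.
Each bolus raises the concentration by D/Vd = 58/32 ≈ 1.812 mcg/mL.
Steady-state peak Cmax,ss = C₀·R ≈ 1.812 × 1.1747 ≈ 2.129 mcg/mL.
Peak 2.1 mcg/mL vs MTC 4 mcg/mL: below toxic threshold.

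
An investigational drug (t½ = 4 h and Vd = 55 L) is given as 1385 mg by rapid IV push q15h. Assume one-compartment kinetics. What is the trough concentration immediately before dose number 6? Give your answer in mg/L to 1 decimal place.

2.0 mg/L

f = (1/2)^(τ/t½) = (1/2)^(15/4) ≈ 0.0743.
C₀ = D/Vd = 1385/55 ≈ 25.182 mg/L.
Before the 6th dose, 5 doses have been given. Superposition: Cmin = C₀·(f + f² + … + f^5).
≈ 25.182 × (0.0743 + 0.0055 + 0.0004 + 0.0000 + 0.0000) ≈ 25.182 × 0.0802 ≈ 2.020 mg/L.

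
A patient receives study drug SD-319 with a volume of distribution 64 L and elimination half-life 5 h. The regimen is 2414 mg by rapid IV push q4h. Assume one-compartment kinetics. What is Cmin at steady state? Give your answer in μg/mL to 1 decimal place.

Over one 4-h interval, 4/5 ≈ 0.8 half-lives elapse, leaving f ≈ 0.5743 of each dose.
Accumulation ratio R = 1/(1 − f) ≈ 1/0.4257 ≈ 2.3491.
Single-dose peak C₀ = D/Vd = 2414/64 ≈ 37.719 μg/mL.
Cmax,ss = C₀/(1 − f) ≈ 37.719/0.4257 ≈ 88.605 μg/mL.
One interval later, Cmin,ss = Cmax,ss·e^(−kτ) ≈ 88.605 × 0.5743 ≈ 50.886 μg/mL.

50.9 μg/mL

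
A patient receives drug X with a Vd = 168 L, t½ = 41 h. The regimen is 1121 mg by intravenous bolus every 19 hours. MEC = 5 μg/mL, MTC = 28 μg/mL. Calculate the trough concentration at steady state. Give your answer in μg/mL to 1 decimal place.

τ/t½ = 19/41 ≈ 0.46341, so fraction remaining f = (1/2)^(19/41) ≈ 0.7253.
Each bolus raises the concentration by D/Vd = 1121/168 ≈ 6.673 μg/mL.
Steady-state trough Cmin,ss = C₀·f/(1−f) ≈ 6.673 × 0.7253/0.2747 ≈ 17.619 μg/mL.
Trough 17.6 μg/mL vs MEC 5 μg/mL: adequate.

17.6 μg/mL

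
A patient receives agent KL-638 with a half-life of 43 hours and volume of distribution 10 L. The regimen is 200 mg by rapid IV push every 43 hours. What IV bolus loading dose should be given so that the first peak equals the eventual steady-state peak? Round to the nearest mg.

400 mg

f = (1/2)^(43/43) ≈ 0.500000; accumulation ratio R = 1/(1−f) ≈ 2.00000.
Loading dose to hit Cmax,ss on first dose: D_load = D_maint·R ≈ 200 × 2.00000 ≈ 400.00 mg.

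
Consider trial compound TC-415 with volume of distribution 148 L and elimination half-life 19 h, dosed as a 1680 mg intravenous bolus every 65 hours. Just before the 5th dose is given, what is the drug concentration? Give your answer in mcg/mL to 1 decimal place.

f = (1/2)^(τ/t½) = (1/2)^(65/19) ≈ 0.0934.
C₀ = D/Vd = 1680/148 ≈ 11.351 mcg/mL.
Before the 5th dose, 4 doses have been given. Superposition: Cmin = C₀·(f + f² + … + f^4).
≈ 11.351 × (0.0934 + 0.0087 + 0.0008 + 0.0001) ≈ 11.351 × 0.1030 ≈ 1.169 mcg/mL.

1.2 mcg/mL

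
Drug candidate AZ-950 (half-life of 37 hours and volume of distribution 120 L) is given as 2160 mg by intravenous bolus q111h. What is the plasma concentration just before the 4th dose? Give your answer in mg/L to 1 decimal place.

f = (1/2)^(τ/t½) = (1/2)^(111/37) ≈ 0.1250.
C₀ = D/Vd = 2160/120 ≈ 18.000 mg/L.
Before the 4th dose, 3 doses have been given. Superposition: Cmin = C₀·(f + f² + … + f^3).
≈ 18.000 × (0.1250 + 0.0156 + 0.0020) ≈ 18.000 × 0.1426 ≈ 2.567 mg/L.

2.6 mg/L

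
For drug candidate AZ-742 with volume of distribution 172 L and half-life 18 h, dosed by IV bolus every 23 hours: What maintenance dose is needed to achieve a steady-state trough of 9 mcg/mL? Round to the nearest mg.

2205 mg

τ/t½ = 23/18 ≈ 1.2778, so f = (1/2)^(23/18) ≈ 0.412430.
Cmin,ss = (D/Vd)·f/(1−f), so D = Cmin,ss·Vd·(1−f)/f.
D = 9 × 172 × (1−f)/f ≈ 9 × 172 × 1.42465 ≈ 2205.36 mg.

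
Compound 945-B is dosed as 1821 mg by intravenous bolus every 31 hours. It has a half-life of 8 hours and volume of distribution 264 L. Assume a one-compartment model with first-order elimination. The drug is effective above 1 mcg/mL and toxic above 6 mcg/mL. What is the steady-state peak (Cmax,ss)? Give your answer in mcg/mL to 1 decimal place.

Over one 31-h interval, 31/8 ≈ 3.875 half-lives elapse, leaving f ≈ 0.0682 of each dose.
Accumulation ratio R = 1/(1 − f) ≈ 1/0.9318 ≈ 1.0732.
Each bolus raises the concentration by D/Vd = 1821/264 ≈ 6.898 mcg/mL.
Steady-state peak Cmax,ss = C₀·R ≈ 6.898 × 1.0732 ≈ 7.403 mcg/mL.
Peak 7.4 mcg/mL vs MTC 6 mcg/mL: exceeds toxic threshold.

7.4 mcg/mL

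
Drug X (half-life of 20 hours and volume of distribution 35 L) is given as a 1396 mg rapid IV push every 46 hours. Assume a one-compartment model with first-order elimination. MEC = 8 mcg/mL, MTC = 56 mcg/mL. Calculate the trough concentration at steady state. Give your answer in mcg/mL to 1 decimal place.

τ/t½ = 46/20 ≈ 2.3, so fraction remaining f = (1/2)^(46/20) ≈ 0.2031.
Each bolus raises the concentration by D/Vd = 1396/35 ≈ 39.886 mcg/mL.
Steady-state trough Cmin,ss = C₀·f/(1−f) ≈ 39.886 × 0.2031/0.7969 ≈ 10.165 mcg/mL.
Trough 10.2 mcg/mL vs MEC 8 mcg/mL: adequate.

10.2 mcg/mL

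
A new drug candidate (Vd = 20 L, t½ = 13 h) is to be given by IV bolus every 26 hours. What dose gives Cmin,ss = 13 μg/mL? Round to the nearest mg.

780 mg

τ/t½ = 26/13 ≈ 2, so f = (1/2)^(26/13) ≈ 0.250000.
Cmin,ss = (D/Vd)·f/(1−f), so D = Cmin,ss·Vd·(1−f)/f.
D = 13 × 20 × (1−f)/f ≈ 13 × 20 × 3.00000 ≈ 780.00 mg.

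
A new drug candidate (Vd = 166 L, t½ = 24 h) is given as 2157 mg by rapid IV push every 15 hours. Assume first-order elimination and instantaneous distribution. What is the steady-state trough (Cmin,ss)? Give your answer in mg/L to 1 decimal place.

24.0 mg/L

Over one 15-h interval, 15/24 ≈ 0.625 half-lives elapse, leaving f ≈ 0.6484 of each dose.
Single-dose peak C₀ = D/Vd = 2157/166 ≈ 12.994 mg/L.
Steady-state trough Cmin,ss = C₀·f/(1−f) ≈ 12.994 × 0.6484/0.3516 ≈ 23.963 mg/L.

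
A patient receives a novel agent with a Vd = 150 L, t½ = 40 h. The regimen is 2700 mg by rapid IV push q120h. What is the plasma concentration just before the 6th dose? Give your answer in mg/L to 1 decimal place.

f = (1/2)^(τ/t½) = (1/2)^(120/40) ≈ 0.1250.
C₀ = D/Vd = 2700/150 ≈ 18.000 mg/L.
Before the 6th dose, 5 doses have been given. Superposition: Cmin = C₀·(f + f² + … + f^5).
≈ 18.000 × (0.1250 + 0.0156 + 0.0020 + 0.0002 + 0.0000) ≈ 18.000 × 0.1428 ≈ 2.570 mg/L.

2.6 mg/L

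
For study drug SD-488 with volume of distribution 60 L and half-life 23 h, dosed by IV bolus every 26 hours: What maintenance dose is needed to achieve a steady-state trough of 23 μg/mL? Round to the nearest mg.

τ/t½ = 26/23 ≈ 1.1304, so f = (1/2)^(26/23) ≈ 0.456778.
Cmin,ss = (D/Vd)·f/(1−f), so D = Cmin,ss·Vd·(1−f)/f.
D = 23 × 60 × (1−f)/f ≈ 23 × 60 × 1.18925 ≈ 1641.16 mg.

1641 mg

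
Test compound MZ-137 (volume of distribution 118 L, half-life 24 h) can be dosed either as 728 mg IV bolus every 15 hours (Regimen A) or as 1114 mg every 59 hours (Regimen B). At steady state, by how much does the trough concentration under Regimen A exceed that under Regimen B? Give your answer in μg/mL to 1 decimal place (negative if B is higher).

9.3 μg/mL

Regimen A: f = (1/2)^(15/24) ≈ 0.6484; Cmin,ss = (728/118)·f/(1−f) ≈ 11.377 μg/mL.
Regimen B: f = (1/2)^(59/24) ≈ 0.1820; Cmin,ss = (1114/118)·f/(1−f) ≈ 2.100 μg/mL.
Difference ≈ 11.377 − 2.100 ≈ 9.277 μg/mL.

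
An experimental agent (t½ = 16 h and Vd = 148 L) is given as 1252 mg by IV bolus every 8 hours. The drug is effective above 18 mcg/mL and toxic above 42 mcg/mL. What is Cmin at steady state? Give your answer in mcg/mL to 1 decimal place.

τ/t½ = 8/16 ≈ 0.5, so fraction remaining f = (1/2)^(8/16) ≈ 0.7071.
Accumulation ratio R = 1/(1 − f) ≈ 1/0.2929 ≈ 3.4141.
Each bolus raises the concentration by D/Vd = 1252/148 ≈ 8.459 mcg/mL.
Steady-state peak Cmax,ss = C₀·R ≈ 8.459 × 3.4141 ≈ 28.880 mcg/mL.
Steady-state trough Cmin,ss = Cmax,ss·f ≈ 28.880 × 0.7071 ≈ 20.421 mcg/mL.
Trough 20.4 mcg/mL vs MEC 18 mcg/mL: adequate.

20.4 mcg/mL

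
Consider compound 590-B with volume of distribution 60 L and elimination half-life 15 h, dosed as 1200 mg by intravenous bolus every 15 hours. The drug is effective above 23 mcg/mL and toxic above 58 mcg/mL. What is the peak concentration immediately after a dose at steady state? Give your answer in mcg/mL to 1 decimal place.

40.0 mcg/mL

The dosing interval is 1 half-life, so f = 2^(−1) = 0.5.
Accumulation ratio R = 1/(1 − f) = 1/0.5 = 2/1.
Single-dose peak C₀ = D/Vd = 1200/60 = 20 mcg/mL.
Steady-state peak Cmax,ss = C₀·R = 20 × 2/1 ≈ 40.000 mcg/mL.
Peak 40.0 mcg/mL vs MTC 58 mcg/mL: below toxic threshold.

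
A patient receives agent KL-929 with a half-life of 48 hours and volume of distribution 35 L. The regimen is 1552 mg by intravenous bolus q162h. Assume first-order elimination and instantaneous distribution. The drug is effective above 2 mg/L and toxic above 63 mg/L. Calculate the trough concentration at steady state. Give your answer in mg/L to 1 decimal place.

τ/t½ = 162/48 ≈ 3.375, so fraction remaining f = (1/2)^(162/48) ≈ 0.0964.
At steady state, accumulation factor R = 1/(1 − e^(−kτ)) ≈ 1.1067.
Single-dose peak C₀ = D/Vd = 1552/35 ≈ 44.343 mg/L.
Cmax,ss = C₀/(1 − f) ≈ 44.343/0.9036 ≈ 49.074 mg/L.
One interval later, Cmin,ss = Cmax,ss·e^(−kτ) ≈ 49.074 × 0.0964 ≈ 4.731 mg/L.
Trough 4.7 mg/L vs MEC 2 mg/L: adequate.

4.7 mg/L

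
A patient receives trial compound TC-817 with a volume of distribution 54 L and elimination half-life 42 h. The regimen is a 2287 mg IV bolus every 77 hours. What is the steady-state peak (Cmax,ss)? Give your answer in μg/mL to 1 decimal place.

58.9 μg/mL

k = ln2/t½ = ln2/42 ≈ 0.016504 h⁻¹; fraction remaining f = e^(−kτ) = e^(−0.016504×77) ≈ 0.2806.
Accumulation ratio R = 1/(1 − f) ≈ 1/0.7194 ≈ 1.3900.
Single-dose peak C₀ = D/Vd = 2287/54 ≈ 42.352 μg/mL.
Cmax,ss = C₀/(1 − f) ≈ 42.352/0.7194 ≈ 58.871 μg/mL.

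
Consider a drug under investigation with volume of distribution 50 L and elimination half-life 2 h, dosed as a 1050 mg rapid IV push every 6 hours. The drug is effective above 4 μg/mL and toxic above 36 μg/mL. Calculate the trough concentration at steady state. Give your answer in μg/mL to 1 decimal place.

3.0 μg/mL

τ = 6 h = 3 half-lives, so f = (1/2)^3 = 0.125.
Accumulation ratio R = 1/(1 − f) = 1/0.875 = 8/7.
Single-dose peak C₀ = D/Vd = 1050/50 = 21 μg/mL.
Steady-state peak Cmax,ss = C₀·R = 21 × 8/7 ≈ 24.000 μg/mL.
Steady-state trough Cmin,ss = Cmax,ss·f ≈ 24.000 × 0.125 ≈ 3.000 μg/mL.
Trough 3.0 μg/mL vs MEC 4 μg/mL: subtherapeutic.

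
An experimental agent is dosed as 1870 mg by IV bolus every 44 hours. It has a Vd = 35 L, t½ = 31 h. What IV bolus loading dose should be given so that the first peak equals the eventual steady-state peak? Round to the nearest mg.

2987 mg

f = (1/2)^(44/31) ≈ 0.373879; accumulation ratio R = 1/(1−f) ≈ 1.59714.
Loading dose to hit Cmax,ss on first dose: D_load = D_maint·R ≈ 1870 × 1.59714 ≈ 2986.65 mg.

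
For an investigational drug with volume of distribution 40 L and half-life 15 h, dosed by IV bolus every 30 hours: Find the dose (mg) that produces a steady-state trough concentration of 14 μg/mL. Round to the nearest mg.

τ/t½ = 30/15 ≈ 2, so f = (1/2)^(30/15) ≈ 0.250000.
Cmin,ss = (D/Vd)·f/(1−f), so D = Cmin,ss·Vd·(1−f)/f.
D = 14 × 40 × (1−f)/f ≈ 14 × 40 × 3.00000 ≈ 1680.00 mg.

1680 mg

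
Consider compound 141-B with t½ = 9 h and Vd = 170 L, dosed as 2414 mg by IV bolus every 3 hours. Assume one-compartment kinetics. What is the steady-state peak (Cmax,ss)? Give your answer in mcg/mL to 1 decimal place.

68.8 mcg/mL

τ/t½ = 3/9 ≈ 0.33333, so fraction remaining f = (1/2)^(3/9) ≈ 0.7937.
At steady state, accumulation factor R = 1/(1 − e^(−kτ)) ≈ 4.8473.
Each bolus raises the concentration by D/Vd = 2414/170 ≈ 14.200 mcg/mL.
Steady-state peak Cmax,ss = C₀·R ≈ 14.200 × 4.8473 ≈ 68.832 mcg/mL.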